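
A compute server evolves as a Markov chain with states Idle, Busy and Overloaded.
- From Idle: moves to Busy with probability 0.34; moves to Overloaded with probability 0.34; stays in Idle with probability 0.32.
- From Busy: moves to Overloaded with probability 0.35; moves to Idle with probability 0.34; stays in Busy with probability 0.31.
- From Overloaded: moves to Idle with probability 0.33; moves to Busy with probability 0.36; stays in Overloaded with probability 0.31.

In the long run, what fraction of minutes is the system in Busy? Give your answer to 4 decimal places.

Let the stationary distribution be π with π = πP and π_1 + π_2 + π_3 = 1.
π_1 = 0.32·π_1 + 0.34·π_2 + 0.33·π_3
π_2 = 0.34·π_1 + 0.31·π_2 + 0.36·π_3
Solving with the normalization constraint gives π = (0.3301, 0.3366, 0.3334).
So the stationary probability of Busy is 0.3366.

0.3366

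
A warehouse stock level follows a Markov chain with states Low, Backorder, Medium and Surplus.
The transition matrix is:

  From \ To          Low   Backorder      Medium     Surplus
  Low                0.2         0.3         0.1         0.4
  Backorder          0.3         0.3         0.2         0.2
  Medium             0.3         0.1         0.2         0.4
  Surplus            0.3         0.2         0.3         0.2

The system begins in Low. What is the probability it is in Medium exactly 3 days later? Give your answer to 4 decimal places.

Propagate the distribution vector 3 days from Low.
After 0 days: (1.0000, 0.0000, 0.0000, 0.0000)
After 1 day: (0.2000, 0.3000, 0.1000, 0.4000)
After 2 days: (0.2800, 0.2400, 0.2200, 0.2600)
After 3 days: (0.2720, 0.2300, 0.1980, 0.3000)
P(in Medium after 3 days) = 0.1980

0.1980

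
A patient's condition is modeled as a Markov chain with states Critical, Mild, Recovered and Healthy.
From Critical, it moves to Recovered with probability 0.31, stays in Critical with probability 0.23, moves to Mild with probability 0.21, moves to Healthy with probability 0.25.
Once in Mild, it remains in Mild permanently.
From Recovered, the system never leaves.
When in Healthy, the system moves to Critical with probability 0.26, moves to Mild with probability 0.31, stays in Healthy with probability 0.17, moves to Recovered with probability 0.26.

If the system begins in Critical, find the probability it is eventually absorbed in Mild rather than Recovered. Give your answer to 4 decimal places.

Let h(s) be the probability of absorption at Mild starting from transient state s. Then h(Mild) = 1 and h(Recovered) = 0. By first-step analysis:
h(Critical) = 0.23·h(Critical) + 0.21·1 + 0.31·0 + 0.25·h(Healthy)
h(Healthy) = 0.26·h(Critical) + 0.31·1 + 0.26·0 + 0.17·h(Healthy)
Solving: h(Critical) = 0.4386, h(Healthy) = 0.5109.
Starting from Critical, the probability is 0.4386.

0.4386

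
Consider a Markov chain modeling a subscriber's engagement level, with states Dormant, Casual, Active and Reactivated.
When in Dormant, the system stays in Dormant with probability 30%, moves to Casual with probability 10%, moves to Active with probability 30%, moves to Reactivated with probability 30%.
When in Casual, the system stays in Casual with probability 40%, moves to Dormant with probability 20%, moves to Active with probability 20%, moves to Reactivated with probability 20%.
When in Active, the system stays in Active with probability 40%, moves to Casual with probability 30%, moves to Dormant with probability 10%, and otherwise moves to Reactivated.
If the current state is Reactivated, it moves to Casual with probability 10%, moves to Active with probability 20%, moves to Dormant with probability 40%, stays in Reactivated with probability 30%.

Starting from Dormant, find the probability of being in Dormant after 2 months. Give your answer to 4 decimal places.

Propagate the distribution vector 2 months from Dormant.
After 0 months: (1.0000, 0.0000, 0.0000, 0.0000)
After 1 month: (0.3000, 0.1000, 0.3000, 0.3000)
After 2 months: (0.2600, 0.1900, 0.2900, 0.2600)
P(in Dormant after 2 months) = 0.2600

0.2600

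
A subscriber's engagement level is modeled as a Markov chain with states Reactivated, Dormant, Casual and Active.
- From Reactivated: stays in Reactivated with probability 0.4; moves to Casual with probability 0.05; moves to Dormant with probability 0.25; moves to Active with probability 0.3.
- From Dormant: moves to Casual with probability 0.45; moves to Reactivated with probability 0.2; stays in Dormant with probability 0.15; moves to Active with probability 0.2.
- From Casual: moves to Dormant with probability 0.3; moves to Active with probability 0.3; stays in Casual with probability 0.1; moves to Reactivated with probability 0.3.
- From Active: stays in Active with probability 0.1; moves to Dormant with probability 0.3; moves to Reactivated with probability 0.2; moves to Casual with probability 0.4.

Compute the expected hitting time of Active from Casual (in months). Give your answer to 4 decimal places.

Let t(s) be the expected number of months to first reach Active from state s, with t(Active) = 0. Conditioning on the first month:
t(Reactivated) = 1 + 0.4·t(Reactivated) + 0.25·t(Dormant) + 0.05·t(Casual)
t(Dormant) = 1 + 0.2·t(Reactivated) + 0.15·t(Dormant) + 0.45·t(Casual)
t(Casual) = 1 + 0.3·t(Reactivated) + 0.3·t(Dormant) + 0.1·t(Casual)
Solving: t(Reactivated) = 3.6155, t(Dormant) = 3.9506, t(Casual) = 3.6332.
Expected months from Casual to Active: 3.6332.

3.6332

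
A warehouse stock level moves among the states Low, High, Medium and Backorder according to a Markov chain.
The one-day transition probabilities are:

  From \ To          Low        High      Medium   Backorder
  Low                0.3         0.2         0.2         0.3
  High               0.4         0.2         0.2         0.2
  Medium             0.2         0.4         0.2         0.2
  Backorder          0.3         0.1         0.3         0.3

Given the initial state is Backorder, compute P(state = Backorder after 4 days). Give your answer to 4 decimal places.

0.2554

Propagate the distribution vector 4 days from Backorder.
After 0 days: (0.0000, 0.0000, 0.0000, 1.0000)
After 1 day: (0.3000, 0.1000, 0.3000, 0.3000)
After 2 days: (0.2800, 0.2300, 0.2300, 0.2600)
After 3 days: (0.3000, 0.2200, 0.2260, 0.2540)
After 4 days: (0.2994, 0.2198, 0.2254, 0.2554)
P(in Backorder after 4 days) = 0.2554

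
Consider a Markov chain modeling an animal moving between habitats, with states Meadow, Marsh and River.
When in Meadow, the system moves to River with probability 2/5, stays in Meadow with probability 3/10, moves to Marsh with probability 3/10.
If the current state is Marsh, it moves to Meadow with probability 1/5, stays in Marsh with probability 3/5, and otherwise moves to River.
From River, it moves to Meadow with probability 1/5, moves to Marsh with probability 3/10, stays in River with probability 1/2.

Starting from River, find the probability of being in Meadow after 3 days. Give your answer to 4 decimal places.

Propagate the distribution vector 3 days from River.
After 0 days: (0.0000, 0.0000, 1.0000)
After 1 day: (0.2000, 0.3000, 0.5000)
After 2 days: (0.2200, 0.3900, 0.3900)
After 3 days: (0.2220, 0.4170, 0.3610)
P(in Meadow after 3 days) = 0.2220

0.2220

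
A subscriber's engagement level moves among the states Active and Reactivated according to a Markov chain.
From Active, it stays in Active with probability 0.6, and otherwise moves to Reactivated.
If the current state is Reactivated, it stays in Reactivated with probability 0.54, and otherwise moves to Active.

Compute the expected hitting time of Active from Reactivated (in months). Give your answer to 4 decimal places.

Let t(s) be the expected number of months to first reach Active from state s, with t(Active) = 0. Conditioning on the first month:
t(Reactivated) = 1 + 0.54·t(Reactivated)
Solving: t(Reactivated) = 2.1739.
Expected months from Reactivated to Active: 2.1739.

2.1739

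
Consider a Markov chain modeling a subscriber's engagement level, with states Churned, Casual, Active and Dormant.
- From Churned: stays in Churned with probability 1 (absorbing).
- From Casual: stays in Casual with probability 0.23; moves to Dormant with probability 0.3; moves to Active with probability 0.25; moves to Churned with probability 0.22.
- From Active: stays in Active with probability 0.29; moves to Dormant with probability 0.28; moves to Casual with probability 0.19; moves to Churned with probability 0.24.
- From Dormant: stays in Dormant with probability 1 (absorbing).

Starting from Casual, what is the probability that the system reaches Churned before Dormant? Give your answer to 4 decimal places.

0.4331

Let h(s) be the probability of absorption at Churned starting from transient state s. Then h(Churned) = 1 and h(Dormant) = 0. By first-step analysis:
h(Casual) = 0.22·1 + 0.23·h(Casual) + 0.25·h(Active) + 0.3·0
h(Active) = 0.24·1 + 0.19·h(Casual) + 0.29·h(Active) + 0.28·0
Solving: h(Casual) = 0.4331, h(Active) = 0.4539.
Starting from Casual, the probability is 0.4331.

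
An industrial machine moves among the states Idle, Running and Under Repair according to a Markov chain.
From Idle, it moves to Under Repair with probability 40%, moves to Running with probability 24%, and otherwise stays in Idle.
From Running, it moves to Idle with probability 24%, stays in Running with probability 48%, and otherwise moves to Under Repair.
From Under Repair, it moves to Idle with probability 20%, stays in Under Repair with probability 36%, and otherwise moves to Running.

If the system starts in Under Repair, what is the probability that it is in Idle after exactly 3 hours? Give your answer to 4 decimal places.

Propagate the distribution vector 3 hours from Under Repair.
After 0 hours: (0.0000, 0.0000, 1.0000)
After 1 hour: (0.2000, 0.4400, 0.3600)
After 2 hours: (0.2496, 0.4176, 0.3328)
After 3 hours: (0.2566, 0.4068, 0.3366)
P(in Idle after 3 hours) = 0.2566

0.2566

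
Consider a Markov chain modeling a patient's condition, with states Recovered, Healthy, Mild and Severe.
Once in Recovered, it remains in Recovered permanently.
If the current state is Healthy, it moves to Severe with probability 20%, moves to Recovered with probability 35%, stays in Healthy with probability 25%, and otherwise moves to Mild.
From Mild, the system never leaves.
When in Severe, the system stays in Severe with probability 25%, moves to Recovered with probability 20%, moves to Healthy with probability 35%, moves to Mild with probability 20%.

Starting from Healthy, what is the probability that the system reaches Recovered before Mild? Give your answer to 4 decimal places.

0.6142

Let h(s) be the probability of absorption at Recovered starting from transient state s. Then h(Recovered) = 1 and h(Mild) = 0. By first-step analysis:
h(Healthy) = 0.35·1 + 0.25·h(Healthy) + 0.2·0 + 0.2·h(Severe)
h(Severe) = 0.2·1 + 0.35·h(Healthy) + 0.2·0 + 0.25·h(Severe)
Solving: h(Healthy) = 0.6142, h(Severe) = 0.5533.
Starting from Healthy, the probability is 0.6142.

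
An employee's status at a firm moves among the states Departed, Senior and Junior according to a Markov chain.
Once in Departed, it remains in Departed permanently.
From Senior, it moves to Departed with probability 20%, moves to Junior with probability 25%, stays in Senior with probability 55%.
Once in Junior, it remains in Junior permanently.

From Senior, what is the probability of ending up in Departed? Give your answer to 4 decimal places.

Let h(s) be the probability of absorption at Departed starting from transient state s. Then h(Departed) = 1 and h(Junior) = 0. By first-step analysis:
h(Senior) = 0.2·1 + 0.55·h(Senior) + 0.25·0
Solving: h(Senior) = 0.4444.
Starting from Senior, the probability is 0.4444.

0.4444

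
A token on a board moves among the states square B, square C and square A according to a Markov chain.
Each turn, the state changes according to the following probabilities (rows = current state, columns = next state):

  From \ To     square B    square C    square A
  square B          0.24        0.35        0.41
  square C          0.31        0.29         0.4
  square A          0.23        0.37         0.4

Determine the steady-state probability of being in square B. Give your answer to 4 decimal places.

0.2596

Let the stationary distribution be π with π = πP and π_1 + π_2 + π_3 = 1.
π_1 = 0.24·π_1 + 0.31·π_2 + 0.23·π_3
π_2 = 0.35·π_1 + 0.29·π_2 + 0.37·π_3
Solving with the normalization constraint gives π = (0.2596, 0.3378, 0.4026).
So the stationary probability of square B is 0.2596.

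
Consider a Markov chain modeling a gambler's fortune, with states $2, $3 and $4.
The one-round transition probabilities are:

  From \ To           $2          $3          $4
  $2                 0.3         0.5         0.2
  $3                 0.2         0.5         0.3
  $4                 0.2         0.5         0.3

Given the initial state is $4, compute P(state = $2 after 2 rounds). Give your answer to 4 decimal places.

0.2200

Sum over the intermediate state after 1 round:
P = P($4→$2)·P($2→$2) + P($4→$3)·P($3→$2) + P($4→$4)·P($4→$2)
  = 0.2×0.3 + 0.5×0.2 + 0.3×0.2
  = 0.0600 + 0.1000 + 0.0600 = 0.2200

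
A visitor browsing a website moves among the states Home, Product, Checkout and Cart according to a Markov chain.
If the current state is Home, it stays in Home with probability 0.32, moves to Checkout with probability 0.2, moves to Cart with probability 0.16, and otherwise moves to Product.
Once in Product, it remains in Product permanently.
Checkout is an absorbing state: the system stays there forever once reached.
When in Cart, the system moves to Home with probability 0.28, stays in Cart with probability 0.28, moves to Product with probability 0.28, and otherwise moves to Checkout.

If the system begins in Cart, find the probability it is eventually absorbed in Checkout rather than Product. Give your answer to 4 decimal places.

0.3705

Let h(s) be the probability of absorption at Checkout starting from transient state s. Then h(Checkout) = 1 and h(Product) = 0. By first-step analysis:
h(Home) = 0.32·h(Home) + 0.32·0 + 0.2·1 + 0.16·h(Cart)
h(Cart) = 0.28·h(Home) + 0.28·0 + 0.16·1 + 0.28·h(Cart)
Solving: h(Home) = 0.3813, h(Cart) = 0.3705.
Starting from Cart, the probability is 0.3705.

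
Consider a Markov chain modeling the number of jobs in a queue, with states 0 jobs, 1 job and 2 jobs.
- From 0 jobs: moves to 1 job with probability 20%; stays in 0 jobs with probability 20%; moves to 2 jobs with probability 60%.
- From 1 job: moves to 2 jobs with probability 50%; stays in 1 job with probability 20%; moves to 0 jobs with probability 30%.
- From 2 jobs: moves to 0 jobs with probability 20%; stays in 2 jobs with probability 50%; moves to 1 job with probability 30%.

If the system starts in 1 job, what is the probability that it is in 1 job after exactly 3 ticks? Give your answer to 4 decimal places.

Propagate the distribution vector 3 ticks from 1 job.
After 0 ticks: (0.0000, 1.0000, 0.0000)
After 1 tick: (0.3000, 0.2000, 0.5000)
After 2 ticks: (0.2200, 0.2500, 0.5300)
After 3 ticks: (0.2250, 0.2530, 0.5220)
P(in 1 job after 3 ticks) = 0.2530

0.2530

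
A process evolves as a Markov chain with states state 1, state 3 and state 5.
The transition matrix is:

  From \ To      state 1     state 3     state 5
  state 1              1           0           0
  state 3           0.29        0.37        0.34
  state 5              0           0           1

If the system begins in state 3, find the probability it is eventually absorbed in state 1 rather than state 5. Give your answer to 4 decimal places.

Let h(s) be the probability of absorption at state 1 starting from transient state s. Then h(state 1) = 1 and h(state 5) = 0. By first-step analysis:
h(state 3) = 0.29·1 + 0.37·h(state 3) + 0.34·0
Solving: h(state 3) = 0.4603.
Starting from state 3, the probability is 0.4603.

0.4603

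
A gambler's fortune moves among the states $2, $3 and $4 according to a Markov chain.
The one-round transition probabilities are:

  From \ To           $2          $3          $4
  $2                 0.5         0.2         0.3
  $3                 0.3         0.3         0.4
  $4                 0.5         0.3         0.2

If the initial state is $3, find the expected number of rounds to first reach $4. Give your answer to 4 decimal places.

Let t(s) be the expected number of rounds to first reach $4 from state s, with t($4) = 0. Conditioning on the first round:
t($2) = 1 + 0.5·t($2) + 0.2·t($3)
t($3) = 1 + 0.3·t($2) + 0.3·t($3)
Solving: t($2) = 3.1034, t($3) = 2.7586.
Expected rounds from $3 to $4: 2.7586.

2.7586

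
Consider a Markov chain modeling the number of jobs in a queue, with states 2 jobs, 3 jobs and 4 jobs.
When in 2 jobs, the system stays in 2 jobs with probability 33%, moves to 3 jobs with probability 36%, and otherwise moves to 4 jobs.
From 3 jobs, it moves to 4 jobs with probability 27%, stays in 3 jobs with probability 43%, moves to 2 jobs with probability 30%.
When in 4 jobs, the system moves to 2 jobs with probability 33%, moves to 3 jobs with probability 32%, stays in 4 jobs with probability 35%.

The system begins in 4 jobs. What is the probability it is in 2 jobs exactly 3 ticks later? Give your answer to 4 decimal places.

Propagate the distribution vector 3 ticks from 4 jobs.
After 0 ticks: (0.0000, 0.0000, 1.0000)
After 1 tick: (0.3300, 0.3200, 0.3500)
After 2 ticks: (0.3204, 0.3684, 0.3112)
After 3 ticks: (0.3189, 0.3733, 0.3077)
P(in 2 jobs after 3 ticks) = 0.3189

0.3189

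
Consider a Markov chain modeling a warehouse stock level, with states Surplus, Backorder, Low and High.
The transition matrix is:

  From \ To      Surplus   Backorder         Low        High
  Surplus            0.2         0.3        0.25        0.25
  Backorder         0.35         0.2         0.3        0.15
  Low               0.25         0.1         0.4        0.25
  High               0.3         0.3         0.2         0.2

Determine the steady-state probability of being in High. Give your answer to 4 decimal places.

0.2172

Let the stationary distribution be π with π = πP and π_1 + π_2 + π_3 + π_4 = 1.
π_1 = 0.2·π_1 + 0.35·π_2 + 0.25·π_3 + 0.3·π_4
π_2 = 0.3·π_1 + 0.2·π_2 + 0.1·π_3 + 0.3·π_4
π_3 = 0.25·π_1 + 0.3·π_2 + 0.4·π_3 + 0.2·π_4
Solving with the normalization constraint gives π = (0.2693, 0.2192, 0.2942, 0.2172).
So the stationary probability of High is 0.2172.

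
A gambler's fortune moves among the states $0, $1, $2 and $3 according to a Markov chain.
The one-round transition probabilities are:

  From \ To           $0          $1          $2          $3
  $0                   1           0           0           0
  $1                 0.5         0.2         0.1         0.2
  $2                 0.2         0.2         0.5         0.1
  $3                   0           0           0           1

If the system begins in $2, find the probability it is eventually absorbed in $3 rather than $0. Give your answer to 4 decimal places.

0.3158

Let h(s) be the probability of absorption at $3 starting from transient state s. Then h($3) = 1 and h($0) = 0. By first-step analysis:
h($1) = 0.5·0 + 0.2·h($1) + 0.1·h($2) + 0.2·1
h($2) = 0.2·0 + 0.2·h($1) + 0.5·h($2) + 0.1·1
Solving: h($1) = 0.2895, h($2) = 0.3158.
Starting from $2, the probability is 0.3158.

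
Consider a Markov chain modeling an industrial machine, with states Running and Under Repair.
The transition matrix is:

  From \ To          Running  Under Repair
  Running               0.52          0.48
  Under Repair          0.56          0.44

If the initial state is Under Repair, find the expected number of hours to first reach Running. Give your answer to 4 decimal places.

Let t(s) be the expected number of hours to first reach Running from state s, with t(Running) = 0. Conditioning on the first hour:
t(Under Repair) = 1 + 0.44·t(Under Repair)
Solving: t(Under Repair) = 1.7857.
Expected hours from Under Repair to Running: 1.7857.

1.7857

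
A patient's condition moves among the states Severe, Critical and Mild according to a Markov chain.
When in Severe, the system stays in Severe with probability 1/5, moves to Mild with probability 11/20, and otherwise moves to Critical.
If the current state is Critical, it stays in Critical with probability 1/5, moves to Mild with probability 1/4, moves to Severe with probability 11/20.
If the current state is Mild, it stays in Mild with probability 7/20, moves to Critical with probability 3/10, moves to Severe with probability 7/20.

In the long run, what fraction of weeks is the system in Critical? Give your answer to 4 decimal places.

Let the stationary distribution be π with π = πP and π_1 + π_2 + π_3 = 1.
π_1 = 0.2·π_1 + 0.55·π_2 + 0.35·π_3
π_2 = 0.25·π_1 + 0.2·π_2 + 0.3·π_3
Solving with the normalization constraint gives π = (0.3490, 0.2569, 0.3941).
So the stationary probability of Critical is 0.2569.

0.2569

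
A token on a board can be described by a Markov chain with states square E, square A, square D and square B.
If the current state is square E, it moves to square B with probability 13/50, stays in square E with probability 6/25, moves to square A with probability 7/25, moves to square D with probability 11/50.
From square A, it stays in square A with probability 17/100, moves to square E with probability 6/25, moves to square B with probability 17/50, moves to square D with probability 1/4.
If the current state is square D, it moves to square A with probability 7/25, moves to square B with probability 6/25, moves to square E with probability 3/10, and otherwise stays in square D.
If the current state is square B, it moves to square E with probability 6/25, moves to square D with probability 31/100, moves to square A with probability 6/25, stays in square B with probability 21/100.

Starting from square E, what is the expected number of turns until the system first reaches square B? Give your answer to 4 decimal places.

Let t(s) be the expected number of turns to first reach square B from state s, with t(square B) = 0. Conditioning on the first turn:
t(square E) = 1 + 0.24·t(square E) + 0.28·t(square A) + 0.22·t(square D)
t(square A) = 1 + 0.24·t(square E) + 0.17·t(square A) + 0.25·t(square D)
t(square D) = 1 + 0.3·t(square E) + 0.28·t(square A) + 0.18·t(square D)
Solving: t(square E) = 3.6258, t(square A) = 3.3663, t(square D) = 3.6955.
Expected turns from square E to square B: 3.6258.

3.6258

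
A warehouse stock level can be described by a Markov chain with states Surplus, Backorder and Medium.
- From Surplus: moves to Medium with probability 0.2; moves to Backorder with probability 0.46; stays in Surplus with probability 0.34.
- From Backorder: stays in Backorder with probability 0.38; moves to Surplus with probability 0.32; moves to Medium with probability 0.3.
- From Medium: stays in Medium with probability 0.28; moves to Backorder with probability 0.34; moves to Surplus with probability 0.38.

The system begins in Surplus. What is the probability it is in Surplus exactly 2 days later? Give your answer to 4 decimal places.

0.3388

Sum over the intermediate state after 1 day:
P = P(Surplus→Surplus)·P(Surplus→Surplus) + P(Surplus→Backorder)·P(Backorder→Surplus) + P(Surplus→Medium)·P(Medium→Surplus)
  = 0.34×0.34 + 0.46×0.32 + 0.2×0.38
  = 0.1156 + 0.1472 + 0.0760 = 0.3388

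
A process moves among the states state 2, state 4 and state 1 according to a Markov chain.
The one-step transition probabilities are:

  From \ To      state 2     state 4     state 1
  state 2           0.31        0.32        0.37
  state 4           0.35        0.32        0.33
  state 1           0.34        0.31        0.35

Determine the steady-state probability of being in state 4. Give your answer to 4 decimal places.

0.3165

Let the stationary distribution be π with π = πP and π_1 + π_2 + π_3 = 1.
π_1 = 0.31·π_1 + 0.35·π_2 + 0.34·π_3
π_2 = 0.32·π_1 + 0.32·π_2 + 0.31·π_3
Solving with the normalization constraint gives π = (0.3332, 0.3165, 0.3503).
So the stationary probability of state 4 is 0.3165.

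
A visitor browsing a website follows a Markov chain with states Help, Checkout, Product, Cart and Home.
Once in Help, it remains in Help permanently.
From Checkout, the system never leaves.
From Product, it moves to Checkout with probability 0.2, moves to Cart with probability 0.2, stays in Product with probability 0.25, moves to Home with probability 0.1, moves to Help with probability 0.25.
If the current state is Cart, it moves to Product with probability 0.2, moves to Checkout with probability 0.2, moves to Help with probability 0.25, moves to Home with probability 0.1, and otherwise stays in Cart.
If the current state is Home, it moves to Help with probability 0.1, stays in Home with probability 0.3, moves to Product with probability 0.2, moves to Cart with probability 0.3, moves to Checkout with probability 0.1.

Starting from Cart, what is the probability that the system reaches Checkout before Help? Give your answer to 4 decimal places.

Let h(s) be the probability of absorption at Checkout starting from transient state s. Then h(Checkout) = 1 and h(Help) = 0. By first-step analysis:
h(Product) = 0.25·0 + 0.2·1 + 0.25·h(Product) + 0.2·h(Cart) + 0.1·h(Home)
h(Cart) = 0.25·0 + 0.2·1 + 0.2·h(Product) + 0.25·h(Cart) + 0.1·h(Home)
h(Home) = 0.1·0 + 0.1·1 + 0.2·h(Product) + 0.3·h(Cart) + 0.3·h(Home)
Solving: h(Product) = 0.4478, h(Cart) = 0.4478, h(Home) = 0.4627.
Starting from Cart, the probability is 0.4478.

0.4478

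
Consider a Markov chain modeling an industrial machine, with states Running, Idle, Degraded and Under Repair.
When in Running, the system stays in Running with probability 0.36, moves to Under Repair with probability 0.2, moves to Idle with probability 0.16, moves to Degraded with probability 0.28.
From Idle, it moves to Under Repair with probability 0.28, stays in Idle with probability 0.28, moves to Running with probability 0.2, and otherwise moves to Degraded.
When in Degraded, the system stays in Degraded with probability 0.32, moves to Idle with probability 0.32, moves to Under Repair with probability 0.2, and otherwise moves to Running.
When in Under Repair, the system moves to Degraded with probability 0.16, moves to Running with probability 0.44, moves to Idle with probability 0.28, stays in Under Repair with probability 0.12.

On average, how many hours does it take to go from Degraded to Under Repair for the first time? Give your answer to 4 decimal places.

Let t(s) be the expected number of hours to first reach Under Repair from state s, with t(Under Repair) = 0. Conditioning on the first hour:
t(Running) = 1 + 0.36·t(Running) + 0.16·t(Idle) + 0.28·t(Degraded)
t(Idle) = 1 + 0.2·t(Running) + 0.28·t(Idle) + 0.24·t(Degraded)
t(Degraded) = 1 + 0.16·t(Running) + 0.32·t(Idle) + 0.32·t(Degraded)
Solving: t(Running) = 4.5736, t(Idle) = 4.1609, t(Degraded) = 4.5048.
Expected hours from Degraded to Under Repair: 4.5048.

4.5048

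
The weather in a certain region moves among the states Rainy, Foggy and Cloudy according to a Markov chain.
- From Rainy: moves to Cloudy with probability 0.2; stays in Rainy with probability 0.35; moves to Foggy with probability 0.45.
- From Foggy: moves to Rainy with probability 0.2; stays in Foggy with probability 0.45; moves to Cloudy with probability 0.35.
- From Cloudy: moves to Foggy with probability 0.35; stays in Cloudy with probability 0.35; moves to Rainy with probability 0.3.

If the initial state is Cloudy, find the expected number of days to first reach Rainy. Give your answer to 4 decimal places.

3.8298

Let t(s) be the expected number of days to first reach Rainy from state s, with t(Rainy) = 0. Conditioning on the first day:
t(Foggy) = 1 + 0.45·t(Foggy) + 0.35·t(Cloudy)
t(Cloudy) = 1 + 0.35·t(Foggy) + 0.35·t(Cloudy)
Solving: t(Foggy) = 4.2553, t(Cloudy) = 3.8298.
Expected days from Cloudy to Rainy: 3.8298.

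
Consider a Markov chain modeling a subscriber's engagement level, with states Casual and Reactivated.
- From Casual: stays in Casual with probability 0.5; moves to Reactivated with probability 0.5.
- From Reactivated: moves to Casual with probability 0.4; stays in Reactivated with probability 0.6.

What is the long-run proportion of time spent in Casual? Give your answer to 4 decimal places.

0.4444

Let the stationary distribution be π with π = πP and π_1 + π_2 = 1.
π_1 = 0.5·π_1 + 0.4·π_2
Solving with the normalization constraint gives π = (0.4444, 0.5556).
So the stationary probability of Casual is 0.4444.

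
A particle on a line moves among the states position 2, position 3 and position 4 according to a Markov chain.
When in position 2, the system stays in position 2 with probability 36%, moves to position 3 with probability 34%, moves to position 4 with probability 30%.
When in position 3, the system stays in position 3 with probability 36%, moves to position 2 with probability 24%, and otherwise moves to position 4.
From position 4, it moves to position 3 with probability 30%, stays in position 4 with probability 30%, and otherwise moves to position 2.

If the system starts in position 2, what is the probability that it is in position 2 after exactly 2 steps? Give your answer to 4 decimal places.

Sum over the intermediate state after 1 step:
P = P(position 2→position 2)·P(position 2→position 2) + P(position 2→position 3)·P(position 3→position 2) + P(position 2→position 4)·P(position 4→position 2)
  = 0.36×0.36 + 0.34×0.24 + 0.3×0.4
  = 0.1296 + 0.0816 + 0.1200 = 0.3312

0.3312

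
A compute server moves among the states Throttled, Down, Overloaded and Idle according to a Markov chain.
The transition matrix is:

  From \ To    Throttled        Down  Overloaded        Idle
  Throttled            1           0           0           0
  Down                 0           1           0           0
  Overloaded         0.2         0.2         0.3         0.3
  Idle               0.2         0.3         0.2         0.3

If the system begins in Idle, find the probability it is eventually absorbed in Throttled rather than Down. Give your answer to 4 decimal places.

Let h(s) be the probability of absorption at Throttled starting from transient state s. Then h(Throttled) = 1 and h(Down) = 0. By first-step analysis:
h(Overloaded) = 0.2·1 + 0.2·0 + 0.3·h(Overloaded) + 0.3·h(Idle)
h(Idle) = 0.2·1 + 0.3·0 + 0.2·h(Overloaded) + 0.3·h(Idle)
Solving: h(Overloaded) = 0.4651, h(Idle) = 0.4186.
Starting from Idle, the probability is 0.4186.

0.4186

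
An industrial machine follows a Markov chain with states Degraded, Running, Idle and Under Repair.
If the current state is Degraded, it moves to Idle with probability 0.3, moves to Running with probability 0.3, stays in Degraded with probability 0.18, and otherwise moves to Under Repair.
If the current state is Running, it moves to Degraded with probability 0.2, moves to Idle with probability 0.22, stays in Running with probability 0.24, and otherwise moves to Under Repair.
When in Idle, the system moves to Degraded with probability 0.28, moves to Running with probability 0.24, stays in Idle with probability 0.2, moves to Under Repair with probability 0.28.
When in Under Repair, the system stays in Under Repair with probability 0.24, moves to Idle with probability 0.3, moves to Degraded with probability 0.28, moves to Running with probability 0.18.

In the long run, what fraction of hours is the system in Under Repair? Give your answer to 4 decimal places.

0.2693

Let the stationary distribution be π with π = πP and π_1 + π_2 + π_3 + π_4 = 1.
π_1 = 0.18·π_1 + 0.2·π_2 + 0.28·π_3 + 0.28·π_4
π_2 = 0.3·π_1 + 0.24·π_2 + 0.24·π_3 + 0.18·π_4
π_3 = 0.3·π_1 + 0.22·π_2 + 0.2·π_3 + 0.3·π_4
Solving with the normalization constraint gives π = (0.2372, 0.2381, 0.2554, 0.2693).
So the stationary probability of Under Repair is 0.2693.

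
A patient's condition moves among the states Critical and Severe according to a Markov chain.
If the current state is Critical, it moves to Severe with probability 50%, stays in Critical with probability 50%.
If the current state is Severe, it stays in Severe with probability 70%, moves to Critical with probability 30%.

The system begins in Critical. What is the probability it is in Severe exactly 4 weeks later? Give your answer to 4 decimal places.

0.6240

Propagate the distribution vector 4 weeks from Critical.
After 0 weeks: (1.0000, 0.0000)
After 1 week: (0.5000, 0.5000)
After 2 weeks: (0.4000, 0.6000)
After 3 weeks: (0.3800, 0.6200)
After 4 weeks: (0.3760, 0.6240)
P(in Severe after 4 weeks) = 0.6240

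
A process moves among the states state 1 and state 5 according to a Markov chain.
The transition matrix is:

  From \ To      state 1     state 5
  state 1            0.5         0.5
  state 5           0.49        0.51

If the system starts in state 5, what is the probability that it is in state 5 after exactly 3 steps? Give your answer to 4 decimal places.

Propagate the distribution vector 3 steps from state 5.
After 0 steps: (0.0000, 1.0000)
After 1 step: (0.4900, 0.5100)
After 2 steps: (0.4949, 0.5051)
After 3 steps: (0.4949, 0.5051)
P(in state 5 after 3 steps) = 0.5051

0.5051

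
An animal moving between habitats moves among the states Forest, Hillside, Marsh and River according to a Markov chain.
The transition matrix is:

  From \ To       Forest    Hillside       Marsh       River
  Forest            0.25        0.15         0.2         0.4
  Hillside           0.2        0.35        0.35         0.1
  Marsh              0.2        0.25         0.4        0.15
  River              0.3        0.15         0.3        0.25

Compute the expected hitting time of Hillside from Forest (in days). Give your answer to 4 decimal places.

Let t(s) be the expected number of days to first reach Hillside from state s, with t(Hillside) = 0. Conditioning on the first day:
t(Forest) = 1 + 0.25·t(Forest) + 0.2·t(Marsh) + 0.4·t(River)
t(Marsh) = 1 + 0.2·t(Forest) + 0.4·t(Marsh) + 0.15·t(River)
t(River) = 1 + 0.3·t(Forest) + 0.3·t(Marsh) + 0.25·t(River)
Solving: t(Forest) = 5.6000, t(Marsh) = 4.9185, t(River) = 5.5407.
Expected days from Forest to Hillside: 5.6000.

5.6000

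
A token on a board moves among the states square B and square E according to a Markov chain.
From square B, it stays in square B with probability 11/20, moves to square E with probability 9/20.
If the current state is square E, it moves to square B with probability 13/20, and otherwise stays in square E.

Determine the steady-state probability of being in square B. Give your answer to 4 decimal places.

0.5909

Let the stationary distribution be π with π = πP and π_1 + π_2 = 1.
π_1 = 0.55·π_1 + 0.65·π_2
Solving with the normalization constraint gives π = (0.5909, 0.4091).
So the stationary probability of square B is 0.5909.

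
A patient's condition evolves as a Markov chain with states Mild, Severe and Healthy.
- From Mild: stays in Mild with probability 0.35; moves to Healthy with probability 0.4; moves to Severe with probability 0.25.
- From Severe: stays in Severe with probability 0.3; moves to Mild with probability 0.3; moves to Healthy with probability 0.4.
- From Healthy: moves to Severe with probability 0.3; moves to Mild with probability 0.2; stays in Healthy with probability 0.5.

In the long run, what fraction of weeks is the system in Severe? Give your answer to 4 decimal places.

Let the stationary distribution be π with π = πP and π_1 + π_2 + π_3 = 1.
π_1 = 0.35·π_1 + 0.3·π_2 + 0.2·π_3
π_2 = 0.25·π_1 + 0.3·π_2 + 0.3·π_3
Solving with the normalization constraint gives π = (0.2690, 0.2865, 0.4444).
So the stationary probability of Severe is 0.2865.

0.2865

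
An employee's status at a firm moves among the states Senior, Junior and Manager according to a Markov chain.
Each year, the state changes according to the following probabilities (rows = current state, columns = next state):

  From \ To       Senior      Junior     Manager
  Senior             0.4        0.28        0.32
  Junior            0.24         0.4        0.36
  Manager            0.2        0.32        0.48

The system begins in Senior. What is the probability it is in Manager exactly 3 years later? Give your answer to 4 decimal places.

Propagate the distribution vector 3 years from Senior.
After 0 years: (1.0000, 0.0000, 0.0000)
After 1 year: (0.4000, 0.2800, 0.3200)
After 2 years: (0.2912, 0.3264, 0.3824)
After 3 years: (0.2713, 0.3345, 0.3942)
P(in Manager after 3 years) = 0.3942

0.3942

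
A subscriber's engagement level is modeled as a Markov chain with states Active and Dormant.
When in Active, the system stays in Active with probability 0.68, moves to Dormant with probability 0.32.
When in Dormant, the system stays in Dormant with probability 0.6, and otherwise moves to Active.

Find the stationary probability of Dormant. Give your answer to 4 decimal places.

0.4444

Let the stationary distribution be π with π = πP and π_1 + π_2 = 1.
π_1 = 0.68·π_1 + 0.4·π_2
Solving with the normalization constraint gives π = (0.5556, 0.4444).
So the stationary probability of Dormant is 0.4444.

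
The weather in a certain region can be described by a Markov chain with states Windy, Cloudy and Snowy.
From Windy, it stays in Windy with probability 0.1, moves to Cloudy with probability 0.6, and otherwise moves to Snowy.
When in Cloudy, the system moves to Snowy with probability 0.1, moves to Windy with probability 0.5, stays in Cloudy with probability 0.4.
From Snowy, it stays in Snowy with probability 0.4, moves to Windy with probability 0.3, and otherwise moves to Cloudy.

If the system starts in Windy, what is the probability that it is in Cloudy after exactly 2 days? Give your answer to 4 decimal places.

0.3900

Sum over the intermediate state after 1 day:
P = P(Windy→Windy)·P(Windy→Cloudy) + P(Windy→Cloudy)·P(Cloudy→Cloudy) + P(Windy→Snowy)·P(Snowy→Cloudy)
  = 0.1×0.6 + 0.6×0.4 + 0.3×0.3
  = 0.0600 + 0.2400 + 0.0900 = 0.3900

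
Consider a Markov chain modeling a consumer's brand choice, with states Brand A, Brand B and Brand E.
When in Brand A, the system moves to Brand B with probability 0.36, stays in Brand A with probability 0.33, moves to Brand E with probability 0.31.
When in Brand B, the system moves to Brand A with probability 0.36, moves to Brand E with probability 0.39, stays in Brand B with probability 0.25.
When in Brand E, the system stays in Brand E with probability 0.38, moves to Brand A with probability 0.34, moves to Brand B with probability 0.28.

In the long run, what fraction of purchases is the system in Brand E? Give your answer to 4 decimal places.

0.3590

Let the stationary distribution be π with π = πP and π_1 + π_2 + π_3 = 1.
π_1 = 0.33·π_1 + 0.36·π_2 + 0.34·π_3
π_2 = 0.36·π_1 + 0.25·π_2 + 0.28·π_3
Solving with the normalization constraint gives π = (0.3425, 0.2984, 0.3590).
So the stationary probability of Brand E is 0.3590.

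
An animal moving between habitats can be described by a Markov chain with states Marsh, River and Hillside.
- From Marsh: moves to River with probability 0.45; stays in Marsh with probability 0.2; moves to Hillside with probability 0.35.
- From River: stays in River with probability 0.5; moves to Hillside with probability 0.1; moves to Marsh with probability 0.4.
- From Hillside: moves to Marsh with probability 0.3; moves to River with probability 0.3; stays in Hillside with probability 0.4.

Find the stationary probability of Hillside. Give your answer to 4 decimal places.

0.2543

Let the stationary distribution be π with π = πP and π_1 + π_2 + π_3 = 1.
π_1 = 0.2·π_1 + 0.4·π_2 + 0.3·π_3
π_2 = 0.45·π_1 + 0.5·π_2 + 0.3·π_3
Solving with the normalization constraint gives π = (0.3121, 0.4335, 0.2543).
So the stationary probability of Hillside is 0.2543.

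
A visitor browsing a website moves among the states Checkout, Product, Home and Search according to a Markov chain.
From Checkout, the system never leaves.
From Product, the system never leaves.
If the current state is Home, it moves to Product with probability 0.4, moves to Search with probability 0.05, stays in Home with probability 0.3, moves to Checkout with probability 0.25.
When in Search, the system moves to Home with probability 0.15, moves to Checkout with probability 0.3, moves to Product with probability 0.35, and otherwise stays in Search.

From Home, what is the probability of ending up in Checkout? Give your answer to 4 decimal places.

0.3891

Let h(s) be the probability of absorption at Checkout starting from transient state s. Then h(Checkout) = 1 and h(Product) = 0. By first-step analysis:
h(Home) = 0.25·1 + 0.4·0 + 0.3·h(Home) + 0.05·h(Search)
h(Search) = 0.3·1 + 0.35·0 + 0.15·h(Home) + 0.2·h(Search)
Solving: h(Home) = 0.3891, h(Search) = 0.4480.
Starting from Home, the probability is 0.3891.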